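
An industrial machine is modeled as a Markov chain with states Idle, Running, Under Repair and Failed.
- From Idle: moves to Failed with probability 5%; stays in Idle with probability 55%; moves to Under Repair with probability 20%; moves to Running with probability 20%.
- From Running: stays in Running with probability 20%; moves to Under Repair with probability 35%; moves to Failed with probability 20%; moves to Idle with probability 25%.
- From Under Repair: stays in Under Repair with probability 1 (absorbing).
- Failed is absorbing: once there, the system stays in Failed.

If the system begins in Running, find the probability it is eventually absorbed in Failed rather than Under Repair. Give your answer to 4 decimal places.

0.3306

Let h(s) be the probability of absorption at Failed starting from transient state s. Then h(Failed) = 1 and h(Under Repair) = 0. By first-step analysis:
h(Idle) = 0.55·h(Idle) + 0.2·h(Running) + 0.2·0 + 0.05·1
h(Running) = 0.25·h(Idle) + 0.2·h(Running) + 0.35·0 + 0.2·1
Solving: h(Idle) = 0.2581, h(Running) = 0.3306.
Starting from Running, the probability is 0.3306.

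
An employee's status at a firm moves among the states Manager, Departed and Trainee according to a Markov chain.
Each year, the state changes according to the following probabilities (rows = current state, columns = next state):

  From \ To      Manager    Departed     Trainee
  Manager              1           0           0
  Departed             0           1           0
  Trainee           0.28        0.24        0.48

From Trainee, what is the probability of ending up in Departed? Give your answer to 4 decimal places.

Let h(s) be the probability of absorption at Departed starting from transient state s. Then h(Departed) = 1 and h(Manager) = 0. By first-step analysis:
h(Trainee) = 0.28·0 + 0.24·1 + 0.48·h(Trainee)
Solving: h(Trainee) = 0.4615.
Starting from Trainee, the probability is 0.4615.

0.4615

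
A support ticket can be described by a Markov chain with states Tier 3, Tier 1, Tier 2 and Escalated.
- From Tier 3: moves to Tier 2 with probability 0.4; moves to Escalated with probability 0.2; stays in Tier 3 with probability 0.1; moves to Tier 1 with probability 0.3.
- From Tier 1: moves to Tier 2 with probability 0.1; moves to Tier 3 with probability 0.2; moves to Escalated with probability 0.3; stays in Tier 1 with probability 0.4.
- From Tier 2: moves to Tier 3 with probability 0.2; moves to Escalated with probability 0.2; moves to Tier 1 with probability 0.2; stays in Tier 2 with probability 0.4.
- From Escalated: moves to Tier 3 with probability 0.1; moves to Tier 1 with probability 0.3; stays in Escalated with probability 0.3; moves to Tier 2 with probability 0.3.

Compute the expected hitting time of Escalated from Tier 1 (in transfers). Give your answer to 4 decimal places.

Let t(s) be the expected number of transfers to first reach Escalated from state s, with t(Escalated) = 0. Conditioning on the first transfer:
t(Tier 3) = 1 + 0.1·t(Tier 3) + 0.3·t(Tier 1) + 0.4·t(Tier 2)
t(Tier 1) = 1 + 0.2·t(Tier 3) + 0.4·t(Tier 1) + 0.1·t(Tier 2)
t(Tier 2) = 1 + 0.2·t(Tier 3) + 0.2·t(Tier 1) + 0.4·t(Tier 2)
Solving: t(Tier 3) = 4.3500, t(Tier 1) = 3.8500, t(Tier 2) = 4.4000.
Expected transfers from Tier 1 to Escalated: 3.8500.

3.8500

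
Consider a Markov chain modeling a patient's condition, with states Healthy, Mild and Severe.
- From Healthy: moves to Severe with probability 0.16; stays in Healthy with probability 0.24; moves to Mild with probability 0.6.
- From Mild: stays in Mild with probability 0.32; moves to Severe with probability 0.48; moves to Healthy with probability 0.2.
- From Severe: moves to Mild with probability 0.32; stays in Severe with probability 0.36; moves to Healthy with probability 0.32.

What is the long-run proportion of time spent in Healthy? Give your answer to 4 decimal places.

Let the stationary distribution be π with π = πP and π_1 + π_2 + π_3 = 1.
π_1 = 0.24·π_1 + 0.2·π_2 + 0.32·π_3
π_2 = 0.6·π_1 + 0.32·π_2 + 0.32·π_3
Solving with the normalization constraint gives π = (0.2529, 0.3908, 0.3563).
So the stationary probability of Healthy is 0.2529.

0.2529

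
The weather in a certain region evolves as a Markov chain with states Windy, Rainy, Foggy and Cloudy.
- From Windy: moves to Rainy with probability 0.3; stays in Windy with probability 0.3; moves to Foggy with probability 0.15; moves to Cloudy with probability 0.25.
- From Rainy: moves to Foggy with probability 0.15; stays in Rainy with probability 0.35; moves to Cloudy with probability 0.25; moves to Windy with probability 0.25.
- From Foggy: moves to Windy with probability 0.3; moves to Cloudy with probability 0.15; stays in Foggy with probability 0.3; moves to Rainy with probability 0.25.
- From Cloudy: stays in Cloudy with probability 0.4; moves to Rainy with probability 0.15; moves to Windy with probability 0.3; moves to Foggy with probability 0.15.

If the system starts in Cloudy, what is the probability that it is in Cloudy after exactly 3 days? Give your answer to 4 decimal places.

Propagate the distribution vector 3 days from Cloudy.
After 0 days: (0.0000, 0.0000, 0.0000, 1.0000)
After 1 day: (0.3000, 0.1500, 0.1500, 0.4000)
After 2 days: (0.2925, 0.2400, 0.1725, 0.2950)
After 3 days: (0.2880, 0.2591, 0.1759, 0.2770)
P(in Cloudy after 3 days) = 0.2770

0.2770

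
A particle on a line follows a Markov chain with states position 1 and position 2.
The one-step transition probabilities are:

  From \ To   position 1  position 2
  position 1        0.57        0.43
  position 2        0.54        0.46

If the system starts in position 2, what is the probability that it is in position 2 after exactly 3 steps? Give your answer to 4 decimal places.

Propagate the distribution vector 3 steps from position 2.
After 0 steps: (0.0000, 1.0000)
After 1 step: (0.5400, 0.4600)
After 2 steps: (0.5562, 0.4438)
After 3 steps: (0.5567, 0.4433)
P(in position 2 after 3 steps) = 0.4433

0.4433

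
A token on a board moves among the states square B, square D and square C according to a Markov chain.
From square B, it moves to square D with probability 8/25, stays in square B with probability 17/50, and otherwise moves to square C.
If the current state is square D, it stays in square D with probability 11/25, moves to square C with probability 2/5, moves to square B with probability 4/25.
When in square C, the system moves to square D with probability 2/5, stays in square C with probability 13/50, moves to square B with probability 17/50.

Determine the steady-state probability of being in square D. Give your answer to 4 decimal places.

Let the stationary distribution be π with π = πP and π_1 + π_2 + π_3 = 1.
π_1 = 0.34·π_1 + 0.16·π_2 + 0.34·π_3
π_2 = 0.32·π_1 + 0.44·π_2 + 0.4·π_3
Solving with the normalization constraint gives π = (0.2690, 0.3942, 0.3367).
So the stationary probability of square D is 0.3942.

0.3942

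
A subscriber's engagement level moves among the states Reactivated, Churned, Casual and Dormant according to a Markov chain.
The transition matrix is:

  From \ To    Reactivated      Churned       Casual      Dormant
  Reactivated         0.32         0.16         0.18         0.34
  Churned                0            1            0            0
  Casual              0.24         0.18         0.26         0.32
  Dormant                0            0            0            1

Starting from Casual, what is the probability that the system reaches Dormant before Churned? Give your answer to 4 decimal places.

0.6504

Let h(s) be the probability of absorption at Dormant starting from transient state s. Then h(Dormant) = 1 and h(Churned) = 0. By first-step analysis:
h(Reactivated) = 0.32·h(Reactivated) + 0.16·0 + 0.18·h(Casual) + 0.34·1
h(Casual) = 0.24·h(Reactivated) + 0.18·0 + 0.26·h(Casual) + 0.32·1
Solving: h(Reactivated) = 0.6722, h(Casual) = 0.6504.
Starting from Casual, the probability is 0.6504.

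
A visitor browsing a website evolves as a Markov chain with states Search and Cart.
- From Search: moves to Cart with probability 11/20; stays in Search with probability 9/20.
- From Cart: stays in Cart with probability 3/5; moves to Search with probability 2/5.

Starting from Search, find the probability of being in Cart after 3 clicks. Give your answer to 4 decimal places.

0.5789

Propagate the distribution vector 3 clicks from Search.
After 0 clicks: (1.0000, 0.0000)
After 1 click: (0.4500, 0.5500)
After 2 clicks: (0.4225, 0.5775)
After 3 clicks: (0.4211, 0.5789)
P(in Cart after 3 clicks) = 0.5789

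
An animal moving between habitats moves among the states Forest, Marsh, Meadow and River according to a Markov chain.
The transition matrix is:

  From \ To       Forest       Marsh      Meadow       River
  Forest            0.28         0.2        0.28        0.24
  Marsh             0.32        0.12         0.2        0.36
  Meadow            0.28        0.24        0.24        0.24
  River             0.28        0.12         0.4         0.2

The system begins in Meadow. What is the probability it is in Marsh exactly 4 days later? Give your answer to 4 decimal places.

Propagate the distribution vector 4 days from Meadow.
After 0 days: (0.0000, 0.0000, 1.0000, 0.0000)
After 1 day: (0.2800, 0.2400, 0.2400, 0.2400)
After 2 days: (0.2896, 0.1712, 0.2800, 0.2592)
After 3 days: (0.2868, 0.1768, 0.2862, 0.2502)
After 4 days: (0.2871, 0.1773, 0.2844, 0.2512)
P(in Marsh after 4 days) = 0.1773

0.1773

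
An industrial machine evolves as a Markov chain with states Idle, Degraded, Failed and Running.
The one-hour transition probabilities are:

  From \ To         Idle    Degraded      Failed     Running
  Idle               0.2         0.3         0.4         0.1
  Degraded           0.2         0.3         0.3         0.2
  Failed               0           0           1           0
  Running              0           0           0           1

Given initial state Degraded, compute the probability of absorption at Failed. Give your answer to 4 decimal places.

Let h(s) be the probability of absorption at Failed starting from transient state s. Then h(Failed) = 1 and h(Running) = 0. By first-step analysis:
h(Idle) = 0.2·h(Idle) + 0.3·h(Degraded) + 0.4·1 + 0.1·0
h(Degraded) = 0.2·h(Idle) + 0.3·h(Degraded) + 0.3·1 + 0.2·0
Solving: h(Idle) = 0.7400, h(Degraded) = 0.6400.
Starting from Degraded, the probability is 0.6400.

0.6400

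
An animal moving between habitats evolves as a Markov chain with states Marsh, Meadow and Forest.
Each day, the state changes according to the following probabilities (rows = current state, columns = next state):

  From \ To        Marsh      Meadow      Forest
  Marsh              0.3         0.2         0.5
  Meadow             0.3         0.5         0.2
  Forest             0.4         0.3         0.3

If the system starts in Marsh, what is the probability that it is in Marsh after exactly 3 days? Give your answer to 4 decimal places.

0.3340

Propagate the distribution vector 3 days from Marsh.
After 0 days: (1.0000, 0.0000, 0.0000)
After 1 day: (0.3000, 0.2000, 0.5000)
After 2 days: (0.3500, 0.3100, 0.3400)
After 3 days: (0.3340, 0.3270, 0.3390)
P(in Marsh after 3 days) = 0.3340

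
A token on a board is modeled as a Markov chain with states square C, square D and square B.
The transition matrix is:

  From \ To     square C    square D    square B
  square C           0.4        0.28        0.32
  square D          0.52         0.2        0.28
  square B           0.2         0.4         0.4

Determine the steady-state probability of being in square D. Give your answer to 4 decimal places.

0.2965

Let the stationary distribution be π with π = πP and π_1 + π_2 + π_3 = 1.
π_1 = 0.4·π_1 + 0.52·π_2 + 0.2·π_3
π_2 = 0.28·π_1 + 0.2·π_2 + 0.4·π_3
Solving with the normalization constraint gives π = (0.3686, 0.2965, 0.3349).
So the stationary probability of square D is 0.2965.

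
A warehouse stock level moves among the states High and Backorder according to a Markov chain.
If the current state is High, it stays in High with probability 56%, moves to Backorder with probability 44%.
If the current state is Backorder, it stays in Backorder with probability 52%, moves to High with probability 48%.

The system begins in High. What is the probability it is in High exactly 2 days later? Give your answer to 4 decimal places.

0.5248

Sum over the intermediate state after 1 day:
P = P(High→High)·P(High→High) + P(High→Backorder)·P(Backorder→High)
  = 0.56×0.56 + 0.44×0.48
  = 0.3136 + 0.2112 = 0.5248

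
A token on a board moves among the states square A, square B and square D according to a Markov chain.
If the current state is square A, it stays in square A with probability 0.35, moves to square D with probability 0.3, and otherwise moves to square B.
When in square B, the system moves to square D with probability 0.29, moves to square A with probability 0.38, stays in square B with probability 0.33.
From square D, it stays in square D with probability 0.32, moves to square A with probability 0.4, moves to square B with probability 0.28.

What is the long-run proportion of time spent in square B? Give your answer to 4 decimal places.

0.3224

Let the stationary distribution be π with π = πP and π_1 + π_2 + π_3 = 1.
π_1 = 0.35·π_1 + 0.38·π_2 + 0.4·π_3
π_2 = 0.35·π_1 + 0.33·π_2 + 0.28·π_3
Solving with the normalization constraint gives π = (0.3748, 0.3224, 0.3028).
So the stationary probability of square B is 0.3224.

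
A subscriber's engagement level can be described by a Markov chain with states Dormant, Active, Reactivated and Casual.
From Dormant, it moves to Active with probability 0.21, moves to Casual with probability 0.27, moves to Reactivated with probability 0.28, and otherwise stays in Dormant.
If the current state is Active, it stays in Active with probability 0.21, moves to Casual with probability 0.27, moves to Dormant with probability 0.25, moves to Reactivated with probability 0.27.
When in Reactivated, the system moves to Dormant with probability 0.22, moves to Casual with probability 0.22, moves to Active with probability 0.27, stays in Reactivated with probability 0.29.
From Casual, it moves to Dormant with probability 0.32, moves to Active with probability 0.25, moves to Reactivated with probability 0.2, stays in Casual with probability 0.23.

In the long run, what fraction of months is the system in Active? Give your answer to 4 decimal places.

Let the stationary distribution be π with π = πP and π_1 + π_2 + π_3 + π_4 = 1.
π_1 = 0.24·π_1 + 0.25·π_2 + 0.22·π_3 + 0.32·π_4
π_2 = 0.21·π_1 + 0.21·π_2 + 0.27·π_3 + 0.25·π_4
π_3 = 0.28·π_1 + 0.27·π_2 + 0.29·π_3 + 0.2·π_4
Solving with the normalization constraint gives π = (0.2569, 0.2355, 0.2605, 0.2471).
So the stationary probability of Active is 0.2355.

0.2355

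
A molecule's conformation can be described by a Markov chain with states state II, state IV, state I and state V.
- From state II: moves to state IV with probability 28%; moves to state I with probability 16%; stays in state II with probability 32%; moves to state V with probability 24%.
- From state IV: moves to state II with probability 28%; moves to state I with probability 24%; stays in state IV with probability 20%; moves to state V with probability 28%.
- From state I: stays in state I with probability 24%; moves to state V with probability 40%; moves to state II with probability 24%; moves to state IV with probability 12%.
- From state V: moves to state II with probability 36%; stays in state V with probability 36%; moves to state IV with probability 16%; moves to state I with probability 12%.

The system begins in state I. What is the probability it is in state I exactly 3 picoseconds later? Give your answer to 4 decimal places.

Propagate the distribution vector 3 picoseconds from state I.
After 0 picoseconds: (0.0000, 0.0000, 1.0000, 0.0000)
After 1 picosecond: (0.2400, 0.1200, 0.2400, 0.4000)
After 2 picoseconds: (0.3120, 0.1840, 0.1728, 0.3312)
After 3 picoseconds: (0.3121, 0.1979, 0.1753, 0.3148)
P(in state I after 3 picoseconds) = 0.1753

0.1753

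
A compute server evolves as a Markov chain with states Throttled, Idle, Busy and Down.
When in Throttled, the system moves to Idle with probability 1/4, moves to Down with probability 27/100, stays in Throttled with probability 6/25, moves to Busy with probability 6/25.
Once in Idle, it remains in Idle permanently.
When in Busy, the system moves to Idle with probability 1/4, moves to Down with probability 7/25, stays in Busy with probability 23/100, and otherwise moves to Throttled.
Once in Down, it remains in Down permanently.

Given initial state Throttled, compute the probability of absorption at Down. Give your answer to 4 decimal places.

0.5214

Let h(s) be the probability of absorption at Down starting from transient state s. Then h(Down) = 1 and h(Idle) = 0. By first-step analysis:
h(Throttled) = 0.24·h(Throttled) + 0.25·0 + 0.24·h(Busy) + 0.27·1
h(Busy) = 0.24·h(Throttled) + 0.25·0 + 0.23·h(Busy) + 0.28·1
Solving: h(Throttled) = 0.5214, h(Busy) = 0.5262.
Starting from Throttled, the probability is 0.5214.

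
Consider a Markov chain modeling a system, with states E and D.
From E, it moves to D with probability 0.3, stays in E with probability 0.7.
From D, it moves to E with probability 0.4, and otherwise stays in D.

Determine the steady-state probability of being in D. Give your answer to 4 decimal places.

Let the stationary distribution be π with π = πP and π_1 + π_2 = 1.
π_1 = 0.7·π_1 + 0.4·π_2
Solving with the normalization constraint gives π = (0.5714, 0.4286).
So the stationary probability of D is 0.4286.

0.4286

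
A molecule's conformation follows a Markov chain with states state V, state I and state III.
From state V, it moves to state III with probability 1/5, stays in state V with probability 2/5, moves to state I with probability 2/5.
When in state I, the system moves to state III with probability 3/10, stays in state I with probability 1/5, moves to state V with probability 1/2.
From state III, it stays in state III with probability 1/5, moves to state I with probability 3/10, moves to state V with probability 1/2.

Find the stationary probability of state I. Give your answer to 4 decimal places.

0.3140

Let the stationary distribution be π with π = πP and π_1 + π_2 + π_3 = 1.
π_1 = 0.4·π_1 + 0.5·π_2 + 0.5·π_3
π_2 = 0.4·π_1 + 0.2·π_2 + 0.3·π_3
Solving with the normalization constraint gives π = (0.4545, 0.3140, 0.2314).
So the stationary probability of state I is 0.3140.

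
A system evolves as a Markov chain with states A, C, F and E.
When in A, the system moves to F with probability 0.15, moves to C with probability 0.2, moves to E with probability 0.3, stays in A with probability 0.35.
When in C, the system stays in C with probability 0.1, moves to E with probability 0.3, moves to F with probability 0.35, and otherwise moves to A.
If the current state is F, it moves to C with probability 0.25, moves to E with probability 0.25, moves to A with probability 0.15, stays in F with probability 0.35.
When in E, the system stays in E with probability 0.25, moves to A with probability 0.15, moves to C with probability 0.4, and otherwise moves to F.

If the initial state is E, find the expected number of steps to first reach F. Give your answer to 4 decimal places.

4.3487

Let t(s) be the expected number of steps to first reach F from state s, with t(F) = 0. Conditioning on the first step:
t(A) = 1 + 0.35·t(A) + 0.2·t(C) + 0.3·t(E)
t(C) = 1 + 0.25·t(A) + 0.1·t(C) + 0.3·t(E)
t(E) = 1 + 0.15·t(A) + 0.4·t(C) + 0.25·t(E)
Solving: t(A) = 4.7385, t(C) = 3.8769, t(E) = 4.3487.
Expected steps from E to F: 4.3487.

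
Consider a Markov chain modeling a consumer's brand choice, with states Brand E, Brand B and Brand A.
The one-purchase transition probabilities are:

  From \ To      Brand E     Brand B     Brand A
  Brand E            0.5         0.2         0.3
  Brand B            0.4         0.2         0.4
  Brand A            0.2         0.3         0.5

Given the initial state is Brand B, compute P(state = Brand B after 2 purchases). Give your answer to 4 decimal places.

0.2400

Sum over the intermediate state after 1 purchase:
P = P(Brand B→Brand E)·P(Brand E→Brand B) + P(Brand B→Brand B)·P(Brand B→Brand B) + P(Brand B→Brand A)·P(Brand A→Brand B)
  = 0.4×0.2 + 0.2×0.2 + 0.4×0.3
  = 0.0800 + 0.0400 + 0.1200 = 0.2400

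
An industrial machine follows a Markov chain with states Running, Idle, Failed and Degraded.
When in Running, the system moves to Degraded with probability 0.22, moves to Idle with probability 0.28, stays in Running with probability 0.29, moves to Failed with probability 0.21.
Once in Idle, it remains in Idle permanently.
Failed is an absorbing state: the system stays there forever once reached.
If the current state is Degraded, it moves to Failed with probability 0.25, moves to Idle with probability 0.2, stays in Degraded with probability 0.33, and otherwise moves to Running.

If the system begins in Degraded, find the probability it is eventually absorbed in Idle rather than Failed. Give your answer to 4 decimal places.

0.4765

Let h(s) be the probability of absorption at Idle starting from transient state s. Then h(Idle) = 1 and h(Failed) = 0. By first-step analysis:
h(Running) = 0.29·h(Running) + 0.28·1 + 0.21·0 + 0.22·h(Degraded)
h(Degraded) = 0.22·h(Running) + 0.2·1 + 0.25·0 + 0.33·h(Degraded)
Solving: h(Running) = 0.5420, h(Degraded) = 0.4765.
Starting from Degraded, the probability is 0.4765.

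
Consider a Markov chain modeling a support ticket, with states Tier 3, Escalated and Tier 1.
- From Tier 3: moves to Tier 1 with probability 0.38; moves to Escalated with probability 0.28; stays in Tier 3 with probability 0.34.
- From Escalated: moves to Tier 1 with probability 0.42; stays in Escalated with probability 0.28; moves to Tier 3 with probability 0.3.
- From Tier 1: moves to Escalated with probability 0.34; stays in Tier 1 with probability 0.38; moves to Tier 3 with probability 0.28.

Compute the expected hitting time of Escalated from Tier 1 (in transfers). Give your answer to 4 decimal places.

Let t(s) be the expected number of transfers to first reach Escalated from state s, with t(Escalated) = 0. Conditioning on the first transfer:
t(Tier 3) = 1 + 0.34·t(Tier 3) + 0.38·t(Tier 1)
t(Tier 1) = 1 + 0.28·t(Tier 3) + 0.38·t(Tier 1)
Solving: t(Tier 3) = 3.3025, t(Tier 1) = 3.1044.
Expected transfers from Tier 1 to Escalated: 3.1044.

3.1044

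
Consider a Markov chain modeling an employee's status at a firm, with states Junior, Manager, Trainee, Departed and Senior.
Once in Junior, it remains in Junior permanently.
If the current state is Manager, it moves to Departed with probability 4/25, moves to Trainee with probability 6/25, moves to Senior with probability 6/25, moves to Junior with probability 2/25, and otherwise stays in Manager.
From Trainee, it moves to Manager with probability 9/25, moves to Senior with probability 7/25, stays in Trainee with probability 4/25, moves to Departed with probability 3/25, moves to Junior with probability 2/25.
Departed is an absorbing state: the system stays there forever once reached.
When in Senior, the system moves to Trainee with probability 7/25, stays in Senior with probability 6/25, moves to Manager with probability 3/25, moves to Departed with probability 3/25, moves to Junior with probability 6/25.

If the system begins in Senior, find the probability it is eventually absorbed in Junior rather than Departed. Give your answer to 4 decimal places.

0.5656

Let h(s) be the probability of absorption at Junior starting from transient state s. Then h(Junior) = 1 and h(Departed) = 0. By first-step analysis:
h(Manager) = 0.08·1 + 0.28·h(Manager) + 0.24·h(Trainee) + 0.16·0 + 0.24·h(Senior)
h(Trainee) = 0.08·1 + 0.36·h(Manager) + 0.16·h(Trainee) + 0.12·0 + 0.28·h(Senior)
h(Senior) = 0.24·1 + 0.12·h(Manager) + 0.28·h(Trainee) + 0.12·0 + 0.24·h(Senior)
Solving: h(Manager) = 0.4599, h(Trainee) = 0.4809, h(Senior) = 0.5656.
Starting from Senior, the probability is 0.5656.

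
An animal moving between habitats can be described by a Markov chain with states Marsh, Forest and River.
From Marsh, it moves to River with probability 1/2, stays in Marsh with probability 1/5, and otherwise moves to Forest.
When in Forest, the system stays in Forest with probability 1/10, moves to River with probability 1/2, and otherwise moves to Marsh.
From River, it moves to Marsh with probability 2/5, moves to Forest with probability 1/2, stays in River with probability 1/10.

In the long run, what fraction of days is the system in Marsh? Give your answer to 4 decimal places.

Let the stationary distribution be π with π = πP and π_1 + π_2 + π_3 = 1.
π_1 = 0.2·π_1 + 0.4·π_2 + 0.4·π_3
π_2 = 0.3·π_1 + 0.1·π_2 + 0.5·π_3
Solving with the normalization constraint gives π = (0.3333, 0.3095, 0.3571).
So the stationary probability of Marsh is 0.3333.

0.3333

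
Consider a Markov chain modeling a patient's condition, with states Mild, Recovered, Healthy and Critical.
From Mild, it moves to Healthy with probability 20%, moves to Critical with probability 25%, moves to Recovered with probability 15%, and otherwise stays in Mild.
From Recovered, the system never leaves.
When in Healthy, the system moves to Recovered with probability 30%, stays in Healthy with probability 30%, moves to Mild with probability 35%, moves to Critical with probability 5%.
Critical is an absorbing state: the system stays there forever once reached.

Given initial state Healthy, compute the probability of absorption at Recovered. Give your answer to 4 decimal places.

0.6643

Let h(s) be the probability of absorption at Recovered starting from transient state s. Then h(Recovered) = 1 and h(Critical) = 0. By first-step analysis:
h(Mild) = 0.4·h(Mild) + 0.15·1 + 0.2·h(Healthy) + 0.25·0
h(Healthy) = 0.35·h(Mild) + 0.3·1 + 0.3·h(Healthy) + 0.05·0
Solving: h(Mild) = 0.4714, h(Healthy) = 0.6643.
Starting from Healthy, the probability is 0.6643.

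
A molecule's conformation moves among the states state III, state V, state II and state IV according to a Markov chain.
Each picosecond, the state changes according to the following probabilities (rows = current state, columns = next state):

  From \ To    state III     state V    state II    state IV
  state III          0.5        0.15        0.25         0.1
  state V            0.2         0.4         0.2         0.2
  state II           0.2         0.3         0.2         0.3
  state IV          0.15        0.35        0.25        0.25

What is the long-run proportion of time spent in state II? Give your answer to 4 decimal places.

0.2238

Let the stationary distribution be π with π = πP and π_1 + π_2 + π_3 + π_4 = 1.
π_1 = 0.5·π_1 + 0.2·π_2 + 0.2·π_3 + 0.15·π_4
π_2 = 0.15·π_1 + 0.4·π_2 + 0.3·π_3 + 0.35·π_4
π_3 = 0.25·π_1 + 0.2·π_2 + 0.2·π_3 + 0.25·π_4
Solving with the normalization constraint gives π = (0.2710, 0.2996, 0.2238, 0.2056).
So the stationary probability of state II is 0.2238.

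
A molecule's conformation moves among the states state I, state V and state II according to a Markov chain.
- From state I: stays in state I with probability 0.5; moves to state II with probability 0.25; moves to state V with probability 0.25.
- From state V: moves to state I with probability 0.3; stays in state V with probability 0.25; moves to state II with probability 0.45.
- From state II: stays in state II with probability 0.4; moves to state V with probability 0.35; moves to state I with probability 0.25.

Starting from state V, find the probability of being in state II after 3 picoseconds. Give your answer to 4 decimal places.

Propagate the distribution vector 3 picoseconds from state V.
After 0 picoseconds: (0.0000, 1.0000, 0.0000)
After 1 picosecond: (0.3000, 0.2500, 0.4500)
After 2 picoseconds: (0.3375, 0.2950, 0.3675)
After 3 picoseconds: (0.3491, 0.2868, 0.3641)
P(in state II after 3 picoseconds) = 0.3641

0.3641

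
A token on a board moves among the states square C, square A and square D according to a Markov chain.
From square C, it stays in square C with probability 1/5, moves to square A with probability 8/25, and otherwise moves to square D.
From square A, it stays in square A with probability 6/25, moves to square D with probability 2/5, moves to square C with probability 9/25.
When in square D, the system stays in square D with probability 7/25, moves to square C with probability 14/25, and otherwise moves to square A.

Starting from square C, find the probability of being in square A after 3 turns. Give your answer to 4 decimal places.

0.2452

Propagate the distribution vector 3 turns from square C.
After 0 turns: (1.0000, 0.0000, 0.0000)
After 1 turn: (0.2000, 0.3200, 0.4800)
After 2 turns: (0.4240, 0.2176, 0.3584)
After 3 turns: (0.3638, 0.2452, 0.3909)
P(in square A after 3 turns) = 0.2452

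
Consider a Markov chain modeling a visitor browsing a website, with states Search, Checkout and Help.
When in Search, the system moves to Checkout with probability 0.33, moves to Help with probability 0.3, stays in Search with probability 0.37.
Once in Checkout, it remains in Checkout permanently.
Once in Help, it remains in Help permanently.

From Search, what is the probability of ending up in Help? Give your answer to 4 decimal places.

0.4762

Let h(s) be the probability of absorption at Help starting from transient state s. Then h(Help) = 1 and h(Checkout) = 0. By first-step analysis:
h(Search) = 0.37·h(Search) + 0.33·0 + 0.3·1
Solving: h(Search) = 0.4762.
Starting from Search, the probability is 0.4762.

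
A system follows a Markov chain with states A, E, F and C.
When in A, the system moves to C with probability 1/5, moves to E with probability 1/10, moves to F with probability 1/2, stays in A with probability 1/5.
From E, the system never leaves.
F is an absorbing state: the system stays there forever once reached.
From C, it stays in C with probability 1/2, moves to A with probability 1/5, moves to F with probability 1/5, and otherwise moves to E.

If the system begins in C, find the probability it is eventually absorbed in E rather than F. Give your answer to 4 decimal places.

0.2778

Let h(s) be the probability of absorption at E starting from transient state s. Then h(E) = 1 and h(F) = 0. By first-step analysis:
h(A) = 0.2·h(A) + 0.1·1 + 0.5·0 + 0.2·h(C)
h(C) = 0.2·h(A) + 0.1·1 + 0.2·0 + 0.5·h(C)
Solving: h(A) = 0.1944, h(C) = 0.2778.
Starting from C, the probability is 0.2778.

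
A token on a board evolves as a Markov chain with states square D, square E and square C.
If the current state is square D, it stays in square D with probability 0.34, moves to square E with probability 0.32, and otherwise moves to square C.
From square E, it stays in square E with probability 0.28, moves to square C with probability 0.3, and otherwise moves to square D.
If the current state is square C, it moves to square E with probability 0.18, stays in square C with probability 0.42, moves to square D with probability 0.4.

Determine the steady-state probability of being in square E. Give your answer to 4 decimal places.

0.2595

Let the stationary distribution be π with π = πP and π_1 + π_2 + π_3 = 1.
π_1 = 0.34·π_1 + 0.42·π_2 + 0.4·π_3
π_2 = 0.32·π_1 + 0.28·π_2 + 0.18·π_3
Solving with the normalization constraint gives π = (0.3823, 0.2595, 0.3583).
So the stationary probability of square E is 0.2595.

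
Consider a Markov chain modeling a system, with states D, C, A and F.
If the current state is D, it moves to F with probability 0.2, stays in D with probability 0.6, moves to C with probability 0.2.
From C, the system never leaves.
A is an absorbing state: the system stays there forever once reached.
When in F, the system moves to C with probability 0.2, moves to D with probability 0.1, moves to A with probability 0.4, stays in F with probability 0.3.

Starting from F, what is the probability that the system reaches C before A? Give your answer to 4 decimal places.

0.3846

Let h(s) be the probability of absorption at C starting from transient state s. Then h(C) = 1 and h(A) = 0. By first-step analysis:
h(D) = 0.6·h(D) + 0.2·1 + 0.2·h(F)
h(F) = 0.1·h(D) + 0.2·1 + 0.4·0 + 0.3·h(F)
Solving: h(D) = 0.6923, h(F) = 0.3846.
Starting from F, the probability is 0.3846.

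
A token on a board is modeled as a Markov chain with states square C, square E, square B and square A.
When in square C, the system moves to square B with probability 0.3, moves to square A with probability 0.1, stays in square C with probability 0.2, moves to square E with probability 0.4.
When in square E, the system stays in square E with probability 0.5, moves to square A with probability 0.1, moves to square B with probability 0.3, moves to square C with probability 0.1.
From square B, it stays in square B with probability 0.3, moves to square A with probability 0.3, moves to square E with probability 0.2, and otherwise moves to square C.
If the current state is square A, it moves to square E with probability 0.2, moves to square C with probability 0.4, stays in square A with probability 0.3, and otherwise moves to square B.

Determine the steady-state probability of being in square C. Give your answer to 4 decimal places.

Let the stationary distribution be π with π = πP and π_1 + π_2 + π_3 + π_4 = 1.
π_1 = 0.2·π_1 + 0.1·π_2 + 0.2·π_3 + 0.4·π_4
π_2 = 0.4·π_1 + 0.5·π_2 + 0.2·π_3 + 0.2·π_4
π_3 = 0.3·π_1 + 0.3·π_2 + 0.3·π_3 + 0.1·π_4
Solving with the normalization constraint gives π = (0.2037, 0.3439, 0.2619, 0.1905).
So the stationary probability of square C is 0.2037.

0.2037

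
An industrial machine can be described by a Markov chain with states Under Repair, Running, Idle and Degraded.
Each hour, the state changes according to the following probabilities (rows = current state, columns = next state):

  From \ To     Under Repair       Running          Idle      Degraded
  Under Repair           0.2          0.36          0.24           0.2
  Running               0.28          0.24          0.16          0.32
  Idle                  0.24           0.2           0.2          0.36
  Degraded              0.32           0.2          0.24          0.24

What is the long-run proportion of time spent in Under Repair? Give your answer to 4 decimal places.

0.2616

Let the stationary distribution be π with π = πP and π_1 + π_2 + π_3 + π_4 = 1.
π_1 = 0.2·π_1 + 0.28·π_2 + 0.24·π_3 + 0.32·π_4
π_2 = 0.36·π_1 + 0.24·π_2 + 0.2·π_3 + 0.2·π_4
π_3 = 0.24·π_1 + 0.16·π_2 + 0.2·π_3 + 0.24·π_4
Solving with the normalization constraint gives π = (0.2616, 0.2519, 0.2114, 0.2751).
So the stationary probability of Under Repair is 0.2616.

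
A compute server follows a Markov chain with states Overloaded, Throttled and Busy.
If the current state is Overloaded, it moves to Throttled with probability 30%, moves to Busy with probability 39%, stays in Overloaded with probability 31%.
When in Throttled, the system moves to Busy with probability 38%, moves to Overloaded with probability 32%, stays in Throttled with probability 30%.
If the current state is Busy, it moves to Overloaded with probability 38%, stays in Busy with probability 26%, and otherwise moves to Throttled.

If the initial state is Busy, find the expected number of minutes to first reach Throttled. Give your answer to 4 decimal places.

Let t(s) be the expected number of minutes to first reach Throttled from state s, with t(Throttled) = 0. Conditioning on the first minute:
t(Overloaded) = 1 + 0.31·t(Overloaded) + 0.39·t(Busy)
t(Busy) = 1 + 0.38·t(Overloaded) + 0.26·t(Busy)
Solving: t(Overloaded) = 3.1181, t(Busy) = 2.9525.
Expected minutes from Busy to Throttled: 2.9525.

2.9525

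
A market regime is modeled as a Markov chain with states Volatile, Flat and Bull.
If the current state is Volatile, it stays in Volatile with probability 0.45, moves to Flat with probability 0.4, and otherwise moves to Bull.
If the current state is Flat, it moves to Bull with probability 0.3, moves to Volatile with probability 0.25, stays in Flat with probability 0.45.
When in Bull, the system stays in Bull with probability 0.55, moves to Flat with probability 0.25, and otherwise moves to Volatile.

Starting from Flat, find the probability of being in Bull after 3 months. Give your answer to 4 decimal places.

0.3416

Propagate the distribution vector 3 months from Flat.
After 0 months: (0.0000, 1.0000, 0.0000)
After 1 month: (0.2500, 0.4500, 0.3000)
After 2 months: (0.2850, 0.3775, 0.3375)
After 3 months: (0.2901, 0.3683, 0.3416)
P(in Bull after 3 months) = 0.3416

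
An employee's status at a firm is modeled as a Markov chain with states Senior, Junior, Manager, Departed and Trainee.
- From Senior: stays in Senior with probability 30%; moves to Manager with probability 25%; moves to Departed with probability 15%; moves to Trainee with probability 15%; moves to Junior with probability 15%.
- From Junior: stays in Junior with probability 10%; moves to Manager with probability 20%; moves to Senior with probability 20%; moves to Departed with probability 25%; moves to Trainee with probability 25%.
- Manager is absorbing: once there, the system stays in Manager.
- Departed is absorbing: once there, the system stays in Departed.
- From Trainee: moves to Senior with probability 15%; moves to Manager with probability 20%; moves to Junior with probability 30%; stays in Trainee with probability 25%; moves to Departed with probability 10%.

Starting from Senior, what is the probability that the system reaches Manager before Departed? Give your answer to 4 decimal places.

0.5957

Let h(s) be the probability of absorption at Manager starting from transient state s. Then h(Manager) = 1 and h(Departed) = 0. By first-step analysis:
h(Senior) = 0.3·h(Senior) + 0.15·h(Junior) + 0.25·1 + 0.15·0 + 0.15·h(Trainee)
h(Junior) = 0.2·h(Senior) + 0.1·h(Junior) + 0.2·1 + 0.25·0 + 0.25·h(Trainee)
h(Trainee) = 0.15·h(Senior) + 0.3·h(Junior) + 0.2·1 + 0.1·0 + 0.25·h(Trainee)
Solving: h(Senior) = 0.5957, h(Junior) = 0.5195, h(Trainee) = 0.5936.
Starting from Senior, the probability is 0.5957.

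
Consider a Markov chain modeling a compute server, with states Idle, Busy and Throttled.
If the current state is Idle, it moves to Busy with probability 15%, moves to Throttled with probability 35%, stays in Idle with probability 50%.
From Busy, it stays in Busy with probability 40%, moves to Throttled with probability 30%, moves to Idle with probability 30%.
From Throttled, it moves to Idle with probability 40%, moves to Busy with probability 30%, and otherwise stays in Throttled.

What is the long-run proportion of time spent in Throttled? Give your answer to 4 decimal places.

Let the stationary distribution be π with π = πP and π_1 + π_2 + π_3 = 1.
π_1 = 0.5·π_1 + 0.3·π_2 + 0.4·π_3
π_2 = 0.15·π_1 + 0.4·π_2 + 0.3·π_3
Solving with the normalization constraint gives π = (0.4151, 0.2642, 0.3208).
So the stationary probability of Throttled is 0.3208.

0.3208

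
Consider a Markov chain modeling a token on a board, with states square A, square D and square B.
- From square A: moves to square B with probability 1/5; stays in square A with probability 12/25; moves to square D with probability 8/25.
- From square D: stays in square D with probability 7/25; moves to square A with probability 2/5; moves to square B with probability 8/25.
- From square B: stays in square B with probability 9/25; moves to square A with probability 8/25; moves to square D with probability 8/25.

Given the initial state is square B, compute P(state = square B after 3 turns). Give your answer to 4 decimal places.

0.2842

Propagate the distribution vector 3 turns from square B.
After 0 turns: (0.0000, 0.0000, 1.0000)
After 1 turn: (0.3200, 0.3200, 0.3600)
After 2 turns: (0.3968, 0.3072, 0.2960)
After 3 turns: (0.4081, 0.3077, 0.2842)
P(in square B after 3 turns) = 0.2842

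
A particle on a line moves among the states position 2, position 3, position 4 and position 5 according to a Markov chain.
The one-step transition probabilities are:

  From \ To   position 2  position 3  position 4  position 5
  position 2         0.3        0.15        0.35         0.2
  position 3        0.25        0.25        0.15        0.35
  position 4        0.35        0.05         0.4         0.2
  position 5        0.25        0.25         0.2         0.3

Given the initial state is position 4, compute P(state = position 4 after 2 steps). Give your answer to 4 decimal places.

0.3300

Propagate the distribution vector 2 steps from position 4.
After 0 steps: (0.0000, 0.0000, 1.0000, 0.0000)
After 1 step: (0.3500, 0.0500, 0.4000, 0.2000)
After 2 steps: (0.3075, 0.1350, 0.3300, 0.2275)
P(in position 4 after 2 steps) = 0.3300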